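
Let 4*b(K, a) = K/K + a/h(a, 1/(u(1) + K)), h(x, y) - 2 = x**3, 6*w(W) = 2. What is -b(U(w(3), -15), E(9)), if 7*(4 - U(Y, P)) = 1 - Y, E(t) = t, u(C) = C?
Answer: -185/731 ≈ -0.25308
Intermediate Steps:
w(W) = 1/3 (w(W) = (1/6)*2 = 1/3)
h(x, y) = 2 + x**3
U(Y, P) = 27/7 + Y/7 (U(Y, P) = 4 - (1 - Y)/7 = 4 + (-1/7 + Y/7) = 27/7 + Y/7)
b(K, a) = 1/4 + a/(4*(2 + a**3)) (b(K, a) = (K/K + a/(2 + a**3))/4 = (1 + a/(2 + a**3))/4 = 1/4 + a/(4*(2 + a**3)))
-b(U(w(3), -15), E(9)) = -(2 + 9 + 9**3)/(4*(2 + 9**3)) = -(2 + 9 + 729)/(4*(2 + 729)) = -740/(4*731) = -1*185/731 = -185/731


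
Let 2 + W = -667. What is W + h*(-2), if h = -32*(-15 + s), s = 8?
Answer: -1117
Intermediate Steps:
W = -669 (W = -2 - 667 = -669)
h = 224 (h = -32*(-15 + 8) = -32*(-7) = 224)
W + h*(-2) = -669 + 224*(-2) = -669 - 448 = -1117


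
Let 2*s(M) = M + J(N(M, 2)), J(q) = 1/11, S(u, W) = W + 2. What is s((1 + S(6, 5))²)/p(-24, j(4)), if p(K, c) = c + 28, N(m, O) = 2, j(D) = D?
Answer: 705/704 ≈ 1.0014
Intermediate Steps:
S(u, W) = 2 + W
J(q) = 1/11
p(K, c) = 28 + c
s(M) = 1/22 + M/2 (s(M) = (M + 1/11)/2 = (1/11 + M)/2 = 1/22 + M/2)
s((1 + S(6, 5))²)/p(-24, j(4)) = (1/22 + (1 + (2 + 5))²/2)/(28 + 4) = (1/22 + (1 + 7)²/2)/32 = (1/22 + (½)*8²)*(1/32) = (1/22 + (½)*64)*(1/32) = (1/22 + 32)*(1/32) = (705/22)*(1/32) = 705/704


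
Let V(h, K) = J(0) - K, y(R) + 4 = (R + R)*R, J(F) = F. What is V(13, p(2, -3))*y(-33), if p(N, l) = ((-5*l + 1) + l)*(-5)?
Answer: 141310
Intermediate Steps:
p(N, l) = -5 + 20*l (p(N, l) = ((1 - 5*l) + l)*(-5) = (1 - 4*l)*(-5) = -5 + 20*l)
y(R) = -4 + 2*R² (y(R) = -4 + (R + R)*R = -4 + (2*R)*R = -4 + 2*R²)
V(h, K) = -K (V(h, K) = 0 - K = -K)
V(13, p(2, -3))*y(-33) = (-(-5 + 20*(-3)))*(-4 + 2*(-33)²) = (-(-5 - 60))*(-4 + 2*1089) = (-1*(-65))*(-4 + 2178) = 65*2174 = 141310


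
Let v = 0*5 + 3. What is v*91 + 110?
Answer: 383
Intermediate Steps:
v = 3 (v = 0 + 3 = 3)
v*91 + 110 = 3*91 + 110 = 273 + 110 = 383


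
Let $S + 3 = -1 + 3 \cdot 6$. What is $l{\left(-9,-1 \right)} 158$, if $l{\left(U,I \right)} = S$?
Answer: $2212$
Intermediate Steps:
$S = 14$ ($S = -3 + \left(-1 + 3 \cdot 6\right) = -3 + \left(-1 + 18\right) = -3 + 17 = 14$)
$l{\left(U,I \right)} = 14$
$l{\left(-9,-1 \right)} 158 = 14 \cdot 158 = 2212$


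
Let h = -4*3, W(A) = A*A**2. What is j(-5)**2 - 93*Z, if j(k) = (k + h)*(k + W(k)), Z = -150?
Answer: 4898050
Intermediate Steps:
W(A) = A**3
h = -12
j(k) = (-12 + k)*(k + k**3) (j(k) = (k - 12)*(k + k**3) = (-12 + k)*(k + k**3))
j(-5)**2 - 93*Z = (-5*(-12 - 5 + (-5)**3 - 12*(-5)**2))**2 - 93*(-150) = (-5*(-12 - 5 - 125 - 12*25))**2 + 13950 = (-5*(-12 - 5 - 125 - 300))**2 + 13950 = (-5*(-442))**2 + 13950 = 2210**2 + 13950 = 4884100 + 13950 = 4898050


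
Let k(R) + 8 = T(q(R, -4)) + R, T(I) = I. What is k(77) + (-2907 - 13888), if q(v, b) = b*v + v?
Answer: -16957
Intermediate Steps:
q(v, b) = v + b*v
k(R) = -8 - 2*R (k(R) = -8 + (R*(1 - 4) + R) = -8 + (R*(-3) + R) = -8 + (-3*R + R) = -8 - 2*R)
k(77) + (-2907 - 13888) = (-8 - 2*77) + (-2907 - 13888) = (-8 - 154) - 16795 = -162 - 16795 = -16957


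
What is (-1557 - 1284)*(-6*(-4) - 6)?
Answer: -51138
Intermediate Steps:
(-1557 - 1284)*(-6*(-4) - 6) = -2841*(24 - 6) = -2841*18 = -51138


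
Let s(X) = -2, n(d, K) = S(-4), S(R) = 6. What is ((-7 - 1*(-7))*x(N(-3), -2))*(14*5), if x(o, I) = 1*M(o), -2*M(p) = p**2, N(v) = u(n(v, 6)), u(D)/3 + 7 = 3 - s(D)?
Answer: 0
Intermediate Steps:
n(d, K) = 6
u(D) = -6 (u(D) = -21 + 3*(3 - 1*(-2)) = -21 + 3*(3 + 2) = -21 + 3*5 = -21 + 15 = -6)
N(v) = -6
M(p) = -p**2/2
x(o, I) = -o**2/2 (x(o, I) = 1*(-o**2/2) = -o**2/2)
((-7 - 1*(-7))*x(N(-3), -2))*(14*5) = ((-7 - 1*(-7))*(-1/2*(-6)**2))*(14*5) = ((-7 + 7)*(-1/2*36))*70 = (0*(-18))*70 = 0*70 = 0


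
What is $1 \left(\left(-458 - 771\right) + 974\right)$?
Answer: $-255$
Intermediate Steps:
$1 \left(\left(-458 - 771\right) + 974\right) = 1 \left(-1229 + 974\right) = 1 \left(-255\right) = -255$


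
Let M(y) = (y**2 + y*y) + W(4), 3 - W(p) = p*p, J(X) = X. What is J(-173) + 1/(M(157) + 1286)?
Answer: -8748782/50571 ≈ -173.00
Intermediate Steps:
W(p) = 3 - p**2 (W(p) = 3 - p*p = 3 - p**2)
M(y) = -13 + 2*y**2 (M(y) = (y**2 + y*y) + (3 - 1*4**2) = (y**2 + y**2) + (3 - 1*16) = 2*y**2 + (3 - 16) = 2*y**2 - 13 = -13 + 2*y**2)
J(-173) + 1/(M(157) + 1286) = -173 + 1/((-13 + 2*157**2) + 1286) = -173 + 1/((-13 + 2*24649) + 1286) = -173 + 1/((-13 + 49298) + 1286) = -173 + 1/(49285 + 1286) = -173 + 1/50571 = -8748782/50571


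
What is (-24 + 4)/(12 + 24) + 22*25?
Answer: 4945/9 ≈ 549.44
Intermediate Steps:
(-24 + 4)/(12 + 24) + 22*25 = -20/36 + 550 = -20*1/36 + 550 = -5/9 + 550 = 4945/9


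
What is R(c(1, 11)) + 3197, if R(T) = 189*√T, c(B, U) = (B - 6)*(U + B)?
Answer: 3197 + 378*I*√15 ≈ 3197.0 + 1464.0*I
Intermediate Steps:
c(B, U) = (-6 + B)*(B + U)
R(c(1, 11)) + 3197 = 189*√(1² - 6*1 - 6*11 + 1*11) + 3197 = 189*√(1 - 6 - 66 + 11) + 3197 = 189*√(-60) + 3197 = 189*(2*I*√15) + 3197 = 378*I*√15 + 3197 = 3197 + 378*I*√15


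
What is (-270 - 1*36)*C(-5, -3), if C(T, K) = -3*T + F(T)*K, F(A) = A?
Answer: -9180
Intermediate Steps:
C(T, K) = -3*T + K*T (C(T, K) = -3*T + T*K = -3*T + K*T)
(-270 - 1*36)*C(-5, -3) = (-270 - 1*36)*(-5*(-3 - 3)) = (-270 - 36)*(-5*(-6)) = -306*30 = -9180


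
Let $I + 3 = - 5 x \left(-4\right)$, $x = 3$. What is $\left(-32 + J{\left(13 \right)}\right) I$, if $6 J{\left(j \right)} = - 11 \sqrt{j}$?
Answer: $-1824 - \frac{209 \sqrt{13}}{2} \approx -2200.8$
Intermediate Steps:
$I = 57$ ($I = -3 + \left(-5\right) 3 \left(-4\right) = -3 - -60 = -3 + 60 = 57$)
$J{\left(j \right)} = - \frac{11 \sqrt{j}}{6}$ ($J{\left(j \right)} = \frac{\left(-11\right) \sqrt{j}}{6} = - \frac{11 \sqrt{j}}{6}$)
$\left(-32 + J{\left(13 \right)}\right) I = \left(-32 - \frac{11 \sqrt{13}}{6}\right) 57 = -1824 - \frac{209 \sqrt{13}}{2}$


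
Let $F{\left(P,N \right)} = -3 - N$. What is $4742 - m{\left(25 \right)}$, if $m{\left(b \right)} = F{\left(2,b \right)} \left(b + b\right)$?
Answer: $6142$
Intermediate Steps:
$m{\left(b \right)} = 2 b \left(-3 - b\right)$ ($m{\left(b \right)} = \left(-3 - b\right) \left(b + b\right) = \left(-3 - b\right) 2 b = 2 b \left(-3 - b\right)$)
$4742 - m{\left(25 \right)} = 4742 - \left(-2\right) 25 \left(3 + 25\right) = 4742 - \left(-2\right) 25 \cdot 28 = 4742 - -1400 = 4742 + 1400 = 6142$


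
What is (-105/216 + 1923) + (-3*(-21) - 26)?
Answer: 141085/72 ≈ 1959.5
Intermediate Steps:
(-105/216 + 1923) + (-3*(-21) - 26) = (-105*1/216 + 1923) + (63 - 26) = (-35/72 + 1923) + 37 = 138421/72 + 37 = 141085/72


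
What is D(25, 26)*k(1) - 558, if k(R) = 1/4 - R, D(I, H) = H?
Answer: -1155/2 ≈ -577.50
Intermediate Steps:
k(R) = 1/4 - R
D(25, 26)*k(1) - 558 = 26*(1/4 - 1*1) - 558 = 26*(1/4 - 1) - 558 = 26*(-3/4) - 558 = -39/2 - 558 = -1155/2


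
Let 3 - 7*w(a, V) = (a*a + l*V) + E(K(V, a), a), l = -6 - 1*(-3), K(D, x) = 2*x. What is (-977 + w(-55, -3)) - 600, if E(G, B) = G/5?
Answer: -14048/7 ≈ -2006.9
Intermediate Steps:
l = -3 (l = -6 + 3 = -3)
E(G, B) = G/5 (E(G, B) = G*(⅕) = G/5)
w(a, V) = 3/7 - 2*a/35 - a²/7 + 3*V/7 (w(a, V) = 3/7 - ((a*a - 3*V) + (2*a)/5)/7 = 3/7 - ((a² - 3*V) + 2*a/5)/7 = 3/7 - (a² - 3*V + 2*a/5)/7 = 3/7 + (-2*a/35 - a²/7 + 3*V/7) = 3/7 - 2*a/35 - a²/7 + 3*V/7)
(-977 + w(-55, -3)) - 600 = (-977 + (3/7 - 2/35*(-55) - ⅐*(-55)² + (3/7)*(-3))) - 600 = (-977 + (3/7 + 22/7 - ⅐*3025 - 9/7)) - 600 = (-977 + (3/7 + 22/7 - 3025/7 - 9/7)) - 600 = (-977 - 3009/7) - 600 = -9848/7 - 600 = -14048/7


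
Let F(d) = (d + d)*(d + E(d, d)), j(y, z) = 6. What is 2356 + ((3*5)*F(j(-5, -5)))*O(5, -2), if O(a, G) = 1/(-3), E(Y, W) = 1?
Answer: 1936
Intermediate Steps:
O(a, G) = -⅓
F(d) = 2*d*(1 + d) (F(d) = (d + d)*(d + 1) = (2*d)*(1 + d) = 2*d*(1 + d))
2356 + ((3*5)*F(j(-5, -5)))*O(5, -2) = 2356 + ((3*5)*(2*6*(1 + 6)))*(-⅓) = 2356 + (15*(2*6*7))*(-⅓) = 2356 + (15*84)*(-⅓) = 2356 + 1260*(-⅓) = 2356 - 420 = 1936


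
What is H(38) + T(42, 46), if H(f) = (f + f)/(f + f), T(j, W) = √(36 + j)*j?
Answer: 1 + 42*√78 ≈ 371.93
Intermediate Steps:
T(j, W) = j*√(36 + j)
H(f) = 1 (H(f) = (2*f)/((2*f)) = (2*f)*(1/(2*f)) = 1)
H(38) + T(42, 46) = 1 + 42*√(36 + 42) = 1 + 42*√78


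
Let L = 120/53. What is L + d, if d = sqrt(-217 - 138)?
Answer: 120/53 + I*sqrt(355) ≈ 2.2642 + 18.841*I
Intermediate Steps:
L = 120/53 (L = 120*(1/53) = 120/53 ≈ 2.2642)
d = I*sqrt(355) (d = sqrt(-355) = I*sqrt(355) ≈ 18.841*I)
L + d = 120/53 + I*sqrt(355)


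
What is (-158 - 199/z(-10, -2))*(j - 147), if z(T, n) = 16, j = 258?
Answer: -302697/16 ≈ -18919.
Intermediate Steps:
(-158 - 199/z(-10, -2))*(j - 147) = (-158 - 199/16)*(258 - 147) = (-158 - 199*1/16)*111 = (-158 - 199/16)*111 = -2727/16*111 = -302697/16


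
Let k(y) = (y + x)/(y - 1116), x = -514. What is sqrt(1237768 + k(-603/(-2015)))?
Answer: sqrt(695092255004572139)/749379 ≈ 1112.6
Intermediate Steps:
k(y) = (-514 + y)/(-1116 + y) (k(y) = (y - 514)/(y - 1116) = (-514 + y)/(-1116 + y))
sqrt(1237768 + k(-603/(-2015))) = sqrt(1237768 + (-514 - 603/(-2015))/(-1116 - 603/(-2015))) = sqrt(1237768 + (-514 - 603*(-1/2015))/(-1116 - 603*(-1/2015))) = sqrt(1237768 + (-514 + 603/2015)/(-1116 + 603/2015)) = sqrt(1237768 - 1035107/2015/(-2248137/2015)) = sqrt(1237768 - 2015/2248137*(-1035107/2015)) = sqrt(1237768 + 1035107/2248137) = sqrt(2782673073323/2248137) = sqrt(695092255004572139)/749379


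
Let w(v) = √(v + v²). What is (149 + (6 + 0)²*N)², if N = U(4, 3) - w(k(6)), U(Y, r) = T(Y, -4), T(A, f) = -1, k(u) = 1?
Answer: 15361 - 8136*√2 ≈ 3855.0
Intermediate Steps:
U(Y, r) = -1
N = -1 - √2 (N = -1 - √(1*(1 + 1)) = -1 - √(1*2) = -1 - √2 ≈ -2.4142)
(149 + (6 + 0)²*N)² = (149 + (6 + 0)²*(-1 - √2))² = (149 + 6²*(-1 - √2))² = (149 + 36*(-1 - √2))² = (149 + (-36 - 36*√2))² = (113 - 36*√2)²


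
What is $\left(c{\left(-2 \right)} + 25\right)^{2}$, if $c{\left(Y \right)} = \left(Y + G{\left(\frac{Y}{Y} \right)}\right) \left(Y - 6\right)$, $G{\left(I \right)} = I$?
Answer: $1089$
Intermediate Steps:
$c{\left(Y \right)} = \left(1 + Y\right) \left(-6 + Y\right)$ ($c{\left(Y \right)} = \left(Y + \frac{Y}{Y}\right) \left(Y - 6\right) = \left(Y + 1\right) \left(-6 + Y\right) = \left(1 + Y\right) \left(-6 + Y\right)$)
$\left(c{\left(-2 \right)} + 25\right)^{2} = \left(\left(-6 + \left(-2\right)^{2} - -10\right) + 25\right)^{2} = \left(\left(-6 + 4 + 10\right) + 25\right)^{2} = \left(8 + 25\right)^{2} = 33^{2} = 1089$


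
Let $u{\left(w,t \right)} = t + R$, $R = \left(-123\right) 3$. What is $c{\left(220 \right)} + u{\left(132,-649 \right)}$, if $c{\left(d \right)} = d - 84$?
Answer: $-882$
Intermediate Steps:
$R = -369$
$c{\left(d \right)} = -84 + d$ ($c{\left(d \right)} = d - 84 = -84 + d$)
$u{\left(w,t \right)} = -369 + t$ ($u{\left(w,t \right)} = t - 369 = -369 + t$)
$c{\left(220 \right)} + u{\left(132,-649 \right)} = \left(-84 + 220\right) - 1018 = 136 - 1018 = -882$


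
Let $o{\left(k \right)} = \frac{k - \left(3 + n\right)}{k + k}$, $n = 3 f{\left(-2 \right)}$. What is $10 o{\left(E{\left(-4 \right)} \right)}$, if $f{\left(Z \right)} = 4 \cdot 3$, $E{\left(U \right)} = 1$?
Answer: $-190$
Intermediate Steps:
$f{\left(Z \right)} = 12$
$n = 36$ ($n = 3 \cdot 12 = 36$)
$o{\left(k \right)} = \frac{-39 + k}{2 k}$ ($o{\left(k \right)} = \frac{k - 39}{k + k} = \frac{k - 39}{2 k} = \left(k - 39\right) \frac{1}{2 k} = \left(-39 + k\right) \frac{1}{2 k} = \frac{-39 + k}{2 k}$)
$10 o{\left(E{\left(-4 \right)} \right)} = 10 \frac{-39 + 1}{2 \cdot 1} = 10 \cdot \frac{1}{2} \cdot 1 \left(-38\right) = 10 \left(-19\right) = -190$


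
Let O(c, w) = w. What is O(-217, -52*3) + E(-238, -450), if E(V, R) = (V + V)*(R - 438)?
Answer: 422532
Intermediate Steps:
E(V, R) = 2*V*(-438 + R) (E(V, R) = (2*V)*(-438 + R) = 2*V*(-438 + R))
O(-217, -52*3) + E(-238, -450) = -52*3 + 2*(-238)*(-438 - 450) = -156 + 2*(-238)*(-888) = -156 + 422688 = 422532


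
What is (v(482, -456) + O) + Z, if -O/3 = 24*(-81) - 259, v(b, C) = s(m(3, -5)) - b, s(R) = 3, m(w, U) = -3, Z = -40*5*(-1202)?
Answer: 246530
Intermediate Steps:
Z = 240400 (Z = -200*(-1202) = 240400)
v(b, C) = 3 - b
O = 6609 (O = -3*(24*(-81) - 259) = -3*(-1944 - 259) = -3*(-2203) = 6609)
(v(482, -456) + O) + Z = ((3 - 1*482) + 6609) + 240400 = ((3 - 482) + 6609) + 240400 = (-479 + 6609) + 240400 = 6130 + 240400 = 246530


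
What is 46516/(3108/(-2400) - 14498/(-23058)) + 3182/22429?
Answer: -2405653231687798/34455676519 ≈ -69819.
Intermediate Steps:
46516/(3108/(-2400) - 14498/(-23058)) + 3182/22429 = 46516/(3108*(-1/2400) - 14498*(-1/23058)) + 3182*(1/22429) = 46516/(-259/200 + 7249/11529) + 3182/22429 = 46516/(-1536211/2305800) + 3182/22429 = 46516*(-2305800/1536211) + 3182/22429 = -107256592800/1536211 + 3182/22429 = -2405653231687798/34455676519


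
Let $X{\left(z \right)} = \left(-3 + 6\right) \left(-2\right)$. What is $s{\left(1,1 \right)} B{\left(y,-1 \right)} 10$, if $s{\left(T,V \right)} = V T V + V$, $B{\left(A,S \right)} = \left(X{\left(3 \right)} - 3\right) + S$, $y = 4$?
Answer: $-200$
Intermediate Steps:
$X{\left(z \right)} = -6$ ($X{\left(z \right)} = 3 \left(-2\right) = -6$)
$B{\left(A,S \right)} = -9 + S$ ($B{\left(A,S \right)} = \left(-6 - 3\right) + S = -9 + S$)
$s{\left(T,V \right)} = V + T V^{2}$ ($s{\left(T,V \right)} = T V V + V = T V^{2} + V = V + T V^{2}$)
$s{\left(1,1 \right)} B{\left(y,-1 \right)} 10 = 1 \left(1 + 1 \cdot 1\right) \left(-9 - 1\right) 10 = 1 \left(1 + 1\right) \left(-10\right) 10 = 1 \cdot 2 \left(-10\right) 10 = 2 \left(-10\right) 10 = \left(-20\right) 10 = -200$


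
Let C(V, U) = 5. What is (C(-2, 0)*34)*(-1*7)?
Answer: -1190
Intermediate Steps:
(C(-2, 0)*34)*(-1*7) = (5*34)*(-1*7) = 170*(-7) = -1190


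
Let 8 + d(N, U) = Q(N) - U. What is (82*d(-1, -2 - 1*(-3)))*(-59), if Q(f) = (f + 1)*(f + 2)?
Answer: 43542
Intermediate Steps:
Q(f) = (1 + f)*(2 + f)
d(N, U) = -6 + N² - U + 3*N (d(N, U) = -8 + ((2 + N² + 3*N) - U) = -8 + (2 + N² - U + 3*N) = -6 + N² - U + 3*N)
(82*d(-1, -2 - 1*(-3)))*(-59) = (82*(-6 + (-1)² - (-2 - 1*(-3)) + 3*(-1)))*(-59) = (82*(-6 + 1 - (-2 + 3) - 3))*(-59) = (82*(-6 + 1 - 1*1 - 3))*(-59) = (82*(-6 + 1 - 1 - 3))*(-59) = (82*(-9))*(-59) = -738*(-59) = 43542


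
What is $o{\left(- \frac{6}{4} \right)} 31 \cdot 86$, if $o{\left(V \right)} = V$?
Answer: $-3999$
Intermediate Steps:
$o{\left(- \frac{6}{4} \right)} 31 \cdot 86 = - \frac{6}{4} \cdot 31 \cdot 86 = \left(-6\right) \frac{1}{4} \cdot 31 \cdot 86 = \left(- \frac{3}{2}\right) 31 \cdot 86 = \left(- \frac{93}{2}\right) 86 = -3999$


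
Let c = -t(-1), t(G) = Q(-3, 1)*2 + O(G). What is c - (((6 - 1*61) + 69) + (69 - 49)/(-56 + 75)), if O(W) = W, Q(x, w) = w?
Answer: -305/19 ≈ -16.053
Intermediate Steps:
t(G) = 2 + G (t(G) = 1*2 + G = 2 + G)
c = -1 (c = -(2 - 1) = -1*1 = -1)
c - (((6 - 1*61) + 69) + (69 - 49)/(-56 + 75)) = -1 - (((6 - 1*61) + 69) + (69 - 49)/(-56 + 75)) = -1 - (((6 - 61) + 69) + 20/19) = -1 - ((-55 + 69) + 20*(1/19)) = -1 - (14 + 20/19) = -1 - 1*286/19 = -1 - 286/19 = -305/19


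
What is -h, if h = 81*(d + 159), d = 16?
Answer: -14175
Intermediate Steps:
h = 14175 (h = 81*(16 + 159) = 81*175 = 14175)
-h = -1*14175 = -14175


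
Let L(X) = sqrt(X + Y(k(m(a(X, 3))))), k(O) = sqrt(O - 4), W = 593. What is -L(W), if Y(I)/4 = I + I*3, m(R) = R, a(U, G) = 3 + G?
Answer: -sqrt(593 + 16*sqrt(2)) ≈ -24.812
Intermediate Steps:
k(O) = sqrt(-4 + O)
Y(I) = 16*I (Y(I) = 4*(I + I*3) = 4*(I + 3*I) = 4*(4*I) = 16*I)
L(X) = sqrt(X + 16*sqrt(2)) (L(X) = sqrt(X + 16*sqrt(-4 + (3 + 3))) = sqrt(X + 16*sqrt(-4 + 6)) = sqrt(X + 16*sqrt(2)))
-L(W) = -sqrt(593 + 16*sqrt(2))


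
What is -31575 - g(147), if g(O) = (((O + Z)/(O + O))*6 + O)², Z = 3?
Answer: -129878184/2401 ≈ -54093.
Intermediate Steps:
g(O) = (O + 3*(3 + O)/O)² (g(O) = (((O + 3)/(O + O))*6 + O)² = (((3 + O)/((2*O)))*6 + O)² = (((3 + O)*(1/(2*O)))*6 + O)² = (((3 + O)/(2*O))*6 + O)² = (3*(3 + O)/O + O)² = (O + 3*(3 + O)/O)²)
-31575 - g(147) = -31575 - (9 + 147² + 3*147)²/147² = -31575 - (9 + 21609 + 441)²/21609 = -31575 - 22059²/21609 = -31575 - 486599481/21609 = -31575 - 1*54066609/2401 = -31575 - 54066609/2401 = -129878184/2401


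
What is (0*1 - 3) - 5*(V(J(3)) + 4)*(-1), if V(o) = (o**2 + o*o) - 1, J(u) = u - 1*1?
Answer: 52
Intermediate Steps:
J(u) = -1 + u (J(u) = u - 1 = -1 + u)
V(o) = -1 + 2*o**2 (V(o) = (o**2 + o**2) - 1 = 2*o**2 - 1 = -1 + 2*o**2)
(0*1 - 3) - 5*(V(J(3)) + 4)*(-1) = (0*1 - 3) - 5*((-1 + 2*(-1 + 3)**2) + 4)*(-1) = (0 - 3) - 5*((-1 + 2*2**2) + 4)*(-1) = -3 - 5*((-1 + 2*4) + 4)*(-1) = -3 - 5*((-1 + 8) + 4)*(-1) = -3 - 5*(7 + 4)*(-1) = -3 - 55*(-1) = -3 - 5*(-11) = -3 + 55 = 52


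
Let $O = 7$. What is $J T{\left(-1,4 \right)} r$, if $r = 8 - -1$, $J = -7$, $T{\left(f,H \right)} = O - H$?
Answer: $-189$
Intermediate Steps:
$T{\left(f,H \right)} = 7 - H$
$r = 9$ ($r = 8 + 1 = 9$)
$J T{\left(-1,4 \right)} r = - 7 \left(7 - 4\right) 9 = \left(-7\right) 3 \cdot 9 = \left(-21\right) 9 = -189$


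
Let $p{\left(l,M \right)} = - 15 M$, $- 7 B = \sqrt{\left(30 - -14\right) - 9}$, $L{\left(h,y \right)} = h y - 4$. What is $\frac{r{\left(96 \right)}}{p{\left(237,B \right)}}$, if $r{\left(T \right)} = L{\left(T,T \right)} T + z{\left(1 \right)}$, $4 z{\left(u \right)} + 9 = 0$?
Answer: $\frac{1179133 \sqrt{35}}{100} \approx 69759.0$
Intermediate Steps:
$L{\left(h,y \right)} = -4 + h y$
$B = - \frac{\sqrt{35}}{7}$ ($B = - \frac{\sqrt{\left(30 - -14\right) - 9}}{7} = - \frac{\sqrt{\left(30 + 14\right) - 9}}{7} = - \frac{\sqrt{44 - 9}}{7} = - \frac{\sqrt{35}}{7} \approx -0.84515$)
$z{\left(u \right)} = - \frac{9}{4}$ ($z{\left(u \right)} = - \frac{9}{4} + \frac{1}{4} \cdot 0 = - \frac{9}{4} + 0 = - \frac{9}{4}$)
$r{\left(T \right)} = - \frac{9}{4} + T \left(-4 + T^{2}\right)$ ($r{\left(T \right)} = \left(-4 + T T\right) T - \frac{9}{4} = \left(-4 + T^{2}\right) T - \frac{9}{4} = T \left(-4 + T^{2}\right) - \frac{9}{4} = - \frac{9}{4} + T \left(-4 + T^{2}\right)$)
$\frac{r{\left(96 \right)}}{p{\left(237,B \right)}} = \frac{- \frac{9}{4} + 96^{3} - 384}{\left(-15\right) \left(- \frac{\sqrt{35}}{7}\right)} = \frac{- \frac{9}{4} + 884736 - 384}{\frac{15}{7} \sqrt{35}} = \frac{3537399 \frac{\sqrt{35}}{75}}{4} = \frac{1179133 \sqrt{35}}{100}$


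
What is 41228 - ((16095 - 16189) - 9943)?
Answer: 51265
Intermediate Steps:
41228 - ((16095 - 16189) - 9943) = 41228 - (-94 - 9943) = 41228 - 1*(-10037) = 41228 + 10037 = 51265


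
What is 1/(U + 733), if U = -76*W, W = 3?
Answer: 1/505 ≈ 0.0019802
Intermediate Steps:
U = -228 (U = -76*3 = -228)
1/(U + 733) = 1/(-228 + 733) = 1/505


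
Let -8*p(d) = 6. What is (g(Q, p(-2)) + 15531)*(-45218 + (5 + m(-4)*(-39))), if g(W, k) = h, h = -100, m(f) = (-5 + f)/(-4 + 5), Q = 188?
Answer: -692265522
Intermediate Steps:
m(f) = -5 + f (m(f) = (-5 + f)/1 = (-5 + f)*1 = -5 + f)
p(d) = -3/4 (p(d) = -1/8*6 = -3/4)
g(W, k) = -100
(g(Q, p(-2)) + 15531)*(-45218 + (5 + m(-4)*(-39))) = (-100 + 15531)*(-45218 + (5 + (-5 - 4)*(-39))) = 15431*(-45218 + (5 - 9*(-39))) = 15431*(-45218 + (5 + 351)) = 15431*(-45218 + 356) = 15431*(-44862) = -692265522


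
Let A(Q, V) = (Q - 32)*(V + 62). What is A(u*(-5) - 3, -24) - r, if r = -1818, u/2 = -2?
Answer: 1248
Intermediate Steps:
u = -4 (u = 2*(-2) = -4)
A(Q, V) = (-32 + Q)*(62 + V)
A(u*(-5) - 3, -24) - r = (-1984 - 32*(-24) + 62*(-4*(-5) - 3) + (-4*(-5) - 3)*(-24)) - 1*(-1818) = (-1984 + 768 + 62*(20 - 3) + (20 - 3)*(-24)) + 1818 = (-1984 + 768 + 62*17 + 17*(-24)) + 1818 = (-1984 + 768 + 1054 - 408) + 1818 = -570 + 1818 = 1248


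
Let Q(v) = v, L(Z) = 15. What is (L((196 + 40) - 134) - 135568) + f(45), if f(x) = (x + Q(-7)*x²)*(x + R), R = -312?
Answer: 3637157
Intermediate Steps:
f(x) = (-312 + x)*(x - 7*x²) (f(x) = (x - 7*x²)*(x - 312) = (x - 7*x²)*(-312 + x) = (-312 + x)*(x - 7*x²))
(L((196 + 40) - 134) - 135568) + f(45) = (15 - 135568) + 45*(-312 - 7*45² + 2185*45) = -135553 + 45*(-312 - 7*2025 + 98325) = -135553 + 45*(-312 - 14175 + 98325) = -135553 + 45*83838 = -135553 + 3772710 = 3637157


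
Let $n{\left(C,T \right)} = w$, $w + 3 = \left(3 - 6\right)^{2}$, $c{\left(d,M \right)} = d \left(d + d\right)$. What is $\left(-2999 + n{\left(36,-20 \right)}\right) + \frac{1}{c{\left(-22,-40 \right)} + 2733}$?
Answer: $- \frac{11077092}{3701} \approx -2993.0$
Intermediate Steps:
$c{\left(d,M \right)} = 2 d^{2}$ ($c{\left(d,M \right)} = d 2 d = 2 d^{2}$)
$w = 6$ ($w = -3 + \left(3 - 6\right)^{2} = -3 + \left(-3\right)^{2} = -3 + 9 = 6$)
$n{\left(C,T \right)} = 6$
$\left(-2999 + n{\left(36,-20 \right)}\right) + \frac{1}{c{\left(-22,-40 \right)} + 2733} = \left(-2999 + 6\right) + \frac{1}{2 \left(-22\right)^{2} + 2733} = -2993 + \frac{1}{2 \cdot 484 + 2733} = -2993 + \frac{1}{968 + 2733} = -2993 + \frac{1}{3701} = - \frac{11077092}{3701}$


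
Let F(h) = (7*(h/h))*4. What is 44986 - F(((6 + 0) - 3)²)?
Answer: 44958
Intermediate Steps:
F(h) = 28 (F(h) = (7*1)*4 = 7*4 = 28)
44986 - F(((6 + 0) - 3)²) = 44986 - 1*28 = 44986 - 28 = 44958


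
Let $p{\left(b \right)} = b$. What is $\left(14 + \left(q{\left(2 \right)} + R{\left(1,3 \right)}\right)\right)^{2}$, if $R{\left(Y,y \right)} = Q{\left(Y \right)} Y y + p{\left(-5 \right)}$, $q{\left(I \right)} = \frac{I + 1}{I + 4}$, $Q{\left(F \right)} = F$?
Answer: $\frac{625}{4} \approx 156.25$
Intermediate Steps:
$q{\left(I \right)} = \frac{1 + I}{4 + I}$
$R{\left(Y,y \right)} = -5 + y Y^{2}$ ($R{\left(Y,y \right)} = Y Y y - 5 = Y^{2} y - 5 = y Y^{2} - 5 = -5 + y Y^{2}$)
$\left(14 + \left(q{\left(2 \right)} + R{\left(1,3 \right)}\right)\right)^{2} = \left(14 - \left(5 - 3 - \frac{1 + 2}{4 + 2}\right)\right)^{2} = \left(14 + \left(\frac{1}{6} \cdot 3 + \left(-5 + 3 \cdot 1\right)\right)\right)^{2} = \left(14 + \left(\frac{1}{6} \cdot 3 + \left(-5 + 3\right)\right)\right)^{2} = \left(14 + \left(\frac{1}{2} - 2\right)\right)^{2} = \left(14 - \frac{3}{2}\right)^{2} = \left(\frac{25}{2}\right)^{2} = \frac{625}{4}$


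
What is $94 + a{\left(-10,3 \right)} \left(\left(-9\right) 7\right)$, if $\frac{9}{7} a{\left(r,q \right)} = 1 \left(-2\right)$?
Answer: $192$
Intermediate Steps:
$a{\left(r,q \right)} = - \frac{14}{9}$ ($a{\left(r,q \right)} = \frac{7 \cdot 1 \left(-2\right)}{9} = \frac{7}{9} \left(-2\right) = - \frac{14}{9}$)
$94 + a{\left(-10,3 \right)} \left(\left(-9\right) 7\right) = 94 - \frac{14 \left(\left(-9\right) 7\right)}{9} = 94 - -98 = 94 + 98 = 192$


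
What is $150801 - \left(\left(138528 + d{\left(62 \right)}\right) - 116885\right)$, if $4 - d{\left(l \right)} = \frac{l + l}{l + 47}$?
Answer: $\frac{14077910}{109} \approx 1.2916 \cdot 10^{5}$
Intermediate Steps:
$d{\left(l \right)} = 4 - \frac{2 l}{47 + l}$ ($d{\left(l \right)} = 4 - \frac{l + l}{l + 47} = 4 - \frac{2 l}{47 + l}$)
$150801 - \left(\left(138528 + d{\left(62 \right)}\right) - 116885\right) = 150801 - \left(\left(138528 + \frac{2 \left(94 + 62\right)}{47 + 62}\right) - 116885\right) = 150801 - \left(\left(138528 + 2 \cdot \frac{1}{109} \cdot 156\right) - 116885\right) = 150801 - \left(\left(138528 + \frac{312}{109}\right) - 116885\right) = 150801 - \left(\frac{15099864}{109} - 116885\right) = 150801 - \frac{2359399}{109} = \frac{14077910}{109}$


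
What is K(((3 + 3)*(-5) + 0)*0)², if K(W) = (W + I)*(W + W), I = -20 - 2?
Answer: 0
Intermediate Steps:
I = -22
K(W) = 2*W*(-22 + W) (K(W) = (W - 22)*(W + W) = (-22 + W)*(2*W) = 2*W*(-22 + W))
K(((3 + 3)*(-5) + 0)*0)² = (2*(((3 + 3)*(-5) + 0)*0)*(-22 + ((3 + 3)*(-5) + 0)*0))² = (2*((6*(-5) + 0)*0)*(-22 + (6*(-5) + 0)*0))² = (2*((-30 + 0)*0)*(-22 + (-30 + 0)*0))² = (2*(-30*0)*(-22 - 30*0))² = (2*0*(-22 + 0))² = (2*0*(-22))² = 0² = 0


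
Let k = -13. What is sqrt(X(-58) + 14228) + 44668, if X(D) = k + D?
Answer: 44668 + 33*sqrt(13) ≈ 44787.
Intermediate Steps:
X(D) = -13 + D
sqrt(X(-58) + 14228) + 44668 = sqrt((-13 - 58) + 14228) + 44668 = sqrt(-71 + 14228) + 44668 = sqrt(14157) + 44668 = 33*sqrt(13) + 44668 = 44668 + 33*sqrt(13)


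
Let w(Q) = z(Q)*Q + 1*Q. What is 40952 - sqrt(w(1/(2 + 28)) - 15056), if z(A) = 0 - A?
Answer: 40952 - I*sqrt(13550371)/30 ≈ 40952.0 - 122.7*I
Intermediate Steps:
z(A) = -A
w(Q) = Q - Q**2 (w(Q) = (-Q)*Q + 1*Q = -Q**2 + Q = Q - Q**2)
40952 - sqrt(w(1/(2 + 28)) - 15056) = 40952 - sqrt((1/(2 + 28))*(1 - 1/(2 + 28)) - 15056) = 40952 - sqrt((1/30)*(1 - 1/30) - 15056) = 40952 - sqrt(((1/30)*1)*(1 - 1/30) - 15056) = 40952 - sqrt((1 - 1*1/30)/30 - 15056) = 40952 - sqrt((1 - 1/30)/30 - 15056) = 40952 - sqrt((1/30)*(29/30) - 15056) = 40952 - sqrt(29/900 - 15056) = 40952 - sqrt(-13550371/900) = 40952 - I*sqrt(13550371)/30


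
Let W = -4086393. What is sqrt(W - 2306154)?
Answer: 3*I*sqrt(710283) ≈ 2528.3*I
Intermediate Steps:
sqrt(W - 2306154) = sqrt(-4086393 - 2306154) = sqrt(-6392547) = 3*I*sqrt(710283)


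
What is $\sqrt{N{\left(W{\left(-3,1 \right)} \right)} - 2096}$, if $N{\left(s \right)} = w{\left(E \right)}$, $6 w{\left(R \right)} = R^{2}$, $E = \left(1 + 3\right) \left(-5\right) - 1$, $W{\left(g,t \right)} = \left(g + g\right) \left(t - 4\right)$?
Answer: $\frac{i \sqrt{8090}}{2} \approx 44.972 i$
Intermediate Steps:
$W{\left(g,t \right)} = 2 g \left(-4 + t\right)$
$E = -21$ ($E = 4 \left(-5\right) - 1 = -20 - 1 = -21$)
$w{\left(R \right)} = \frac{R^{2}}{6}$
$N{\left(s \right)} = \frac{147}{2}$ ($N{\left(s \right)} = \frac{\left(-21\right)^{2}}{6} = \frac{1}{6} \cdot 441 = \frac{147}{2}$)
$\sqrt{N{\left(W{\left(-3,1 \right)} \right)} - 2096} = \sqrt{\frac{147}{2} - 2096} = \sqrt{- \frac{4045}{2}} = \frac{i \sqrt{8090}}{2}$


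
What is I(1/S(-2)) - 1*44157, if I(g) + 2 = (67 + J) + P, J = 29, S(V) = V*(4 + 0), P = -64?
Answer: -44127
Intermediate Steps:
S(V) = 4*V (S(V) = V*4 = 4*V)
I(g) = 30 (I(g) = -2 + ((67 + 29) - 64) = -2 + (96 - 64) = -2 + 32 = 30)
I(1/S(-2)) - 1*44157 = 30 - 1*44157 = 30 - 44157 = -44127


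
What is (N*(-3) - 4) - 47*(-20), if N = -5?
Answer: 951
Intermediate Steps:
(N*(-3) - 4) - 47*(-20) = (-5*(-3) - 4) - 47*(-20) = (15 - 4) + 940 = 11 + 940 = 951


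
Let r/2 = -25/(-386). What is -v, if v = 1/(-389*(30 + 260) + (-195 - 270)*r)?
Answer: 193/21783955 ≈ 8.8597e-6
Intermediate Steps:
r = 25/193 (r = 2*(-25/(-386)) = 2*(-25*(-1/386)) = 2*(25/386) = 25/193 ≈ 0.12953)
v = -193/21783955 (v = 1/(-389*(30 + 260) + (-195 - 270)*(25/193)) = 1/(-389*290 - 465*25/193) = 1/(-112810 - 11625/193) = 1/(-21783955/193) = -193/21783955 ≈ -8.8597e-6)
-v = -1*(-193/21783955) = 193/21783955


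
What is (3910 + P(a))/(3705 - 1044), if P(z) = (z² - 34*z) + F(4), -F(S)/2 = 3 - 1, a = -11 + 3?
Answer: 1414/887 ≈ 1.5941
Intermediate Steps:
a = -8
F(S) = -4 (F(S) = -2*(3 - 1) = -2*2 = -4)
P(z) = -4 + z² - 34*z (P(z) = (z² - 34*z) - 4 = -4 + z² - 34*z)
(3910 + P(a))/(3705 - 1044) = (3910 + (-4 + (-8)² - 34*(-8)))/(3705 - 1044) = (3910 + (-4 + 64 + 272))/2661 = (3910 + 332)*(1/2661) = 4242*(1/2661) = 1414/887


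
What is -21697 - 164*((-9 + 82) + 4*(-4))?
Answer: -31045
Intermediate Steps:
-21697 - 164*((-9 + 82) + 4*(-4)) = -21697 - 164*(73 - 16) = -21697 - 164*57 = -21697 - 9348 = -31045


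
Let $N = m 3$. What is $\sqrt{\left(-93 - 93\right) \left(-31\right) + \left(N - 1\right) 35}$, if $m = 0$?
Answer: $\sqrt{5731} \approx 75.703$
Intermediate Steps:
$N = 0$ ($N = 0 \cdot 3 = 0$)
$\sqrt{\left(-93 - 93\right) \left(-31\right) + \left(N - 1\right) 35} = \sqrt{\left(-93 - 93\right) \left(-31\right) + \left(0 - 1\right) 35} = \sqrt{\left(-186\right) \left(-31\right) - 35} = \sqrt{5766 - 35} = \sqrt{5731}$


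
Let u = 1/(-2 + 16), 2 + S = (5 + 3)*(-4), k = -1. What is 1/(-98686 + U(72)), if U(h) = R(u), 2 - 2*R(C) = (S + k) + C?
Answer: -28/2762691 ≈ -1.0135e-5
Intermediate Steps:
S = -34 (S = -2 + (5 + 3)*(-4) = -2 + 8*(-4) = -2 - 32 = -34)
u = 1/14 ≈ 0.071429
R(C) = 37/2 - C/2 (R(C) = 1 - ((-34 - 1) + C)/2 = 1 - (-35 + C)/2 = 1 + (35/2 - C/2) = 37/2 - C/2)
U(h) = 517/28 (U(h) = 37/2 - ½*1/14 = 37/2 - 1/28 = 517/28)
1/(-98686 + U(72)) = 1/(-98686 + 517/28) = 1/(-2762691/28) = -28/2762691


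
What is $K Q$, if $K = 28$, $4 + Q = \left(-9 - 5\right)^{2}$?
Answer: $5376$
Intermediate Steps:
$Q = 192$ ($Q = -4 + \left(-9 - 5\right)^{2} = -4 + \left(-14\right)^{2} = -4 + 196 = 192$)
$K Q = 28 \cdot 192 = 5376$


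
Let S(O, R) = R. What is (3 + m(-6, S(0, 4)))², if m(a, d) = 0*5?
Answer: 9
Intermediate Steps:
m(a, d) = 0
(3 + m(-6, S(0, 4)))² = (3 + 0)² = 3² = 9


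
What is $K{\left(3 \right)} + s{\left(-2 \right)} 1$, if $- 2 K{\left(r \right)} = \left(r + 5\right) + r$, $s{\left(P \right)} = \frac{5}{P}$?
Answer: $-8$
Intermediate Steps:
$K{\left(r \right)} = - \frac{5}{2} - r$ ($K{\left(r \right)} = - \frac{\left(r + 5\right) + r}{2} = - \frac{\left(5 + r\right) + r}{2} = - \frac{5 + 2 r}{2} = - \frac{5}{2} - r$)
$K{\left(3 \right)} + s{\left(-2 \right)} 1 = \left(- \frac{5}{2} - 3\right) + \frac{5}{-2} \cdot 1 = \left(- \frac{5}{2} - 3\right) + 5 \left(- \frac{1}{2}\right) 1 = - \frac{11}{2} - \frac{5}{2} = -8$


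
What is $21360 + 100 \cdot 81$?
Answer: $29460$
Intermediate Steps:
$21360 + 100 \cdot 81 = 21360 + 8100 = 29460$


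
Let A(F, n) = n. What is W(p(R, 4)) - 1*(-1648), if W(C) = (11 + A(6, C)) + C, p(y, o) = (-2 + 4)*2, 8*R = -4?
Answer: 1667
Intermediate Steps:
R = -1/2 (R = (1/8)*(-4) = -1/2 ≈ -0.50000)
p(y, o) = 4 (p(y, o) = 2*2 = 4)
W(C) = 11 + 2*C (W(C) = (11 + C) + C = 11 + 2*C)
W(p(R, 4)) - 1*(-1648) = (11 + 2*4) - 1*(-1648) = (11 + 8) + 1648 = 19 + 1648 = 1667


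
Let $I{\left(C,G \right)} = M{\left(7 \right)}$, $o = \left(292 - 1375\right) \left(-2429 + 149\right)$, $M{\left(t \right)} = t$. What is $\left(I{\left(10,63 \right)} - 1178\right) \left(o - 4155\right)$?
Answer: $-2886614535$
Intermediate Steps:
$o = 2469240$ ($o = \left(-1083\right) \left(-2280\right) = 2469240$)
$I{\left(C,G \right)} = 7$
$\left(I{\left(10,63 \right)} - 1178\right) \left(o - 4155\right) = \left(7 - 1178\right) \left(2469240 - 4155\right) = \left(7 - 1178\right) 2465085 = \left(-1171\right) 2465085 = -2886614535$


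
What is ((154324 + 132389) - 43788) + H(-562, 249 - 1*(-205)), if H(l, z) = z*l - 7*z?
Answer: -15401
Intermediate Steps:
H(l, z) = -7*z + l*z (H(l, z) = l*z - 7*z = -7*z + l*z)
((154324 + 132389) - 43788) + H(-562, 249 - 1*(-205)) = ((154324 + 132389) - 43788) + (249 - 1*(-205))*(-7 - 562) = (286713 - 43788) + (249 + 205)*(-569) = 242925 + 454*(-569) = 242925 - 258326 = -15401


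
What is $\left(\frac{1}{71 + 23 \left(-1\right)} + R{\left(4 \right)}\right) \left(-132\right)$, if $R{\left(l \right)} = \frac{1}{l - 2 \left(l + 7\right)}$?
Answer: $\frac{55}{12} \approx 4.5833$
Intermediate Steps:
$R{\left(l \right)} = \frac{1}{-14 - l}$ ($R{\left(l \right)} = \frac{1}{l - 2 \left(7 + l\right)} = \frac{1}{l - \left(14 + 2 l\right)} = \frac{1}{-14 - l}$)
$\left(\frac{1}{71 + 23 \left(-1\right)} + R{\left(4 \right)}\right) \left(-132\right) = \left(\frac{1}{71 + 23 \left(-1\right)} - \frac{1}{14 + 4}\right) \left(-132\right) = \left(\frac{1}{71 - 23} - \frac{1}{18}\right) \left(-132\right) = \left(\frac{1}{48} - \frac{1}{18}\right) \left(-132\right) = \left(- \frac{5}{144}\right) \left(-132\right) = \frac{55}{12}$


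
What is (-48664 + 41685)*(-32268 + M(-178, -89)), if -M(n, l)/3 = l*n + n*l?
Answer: 888566280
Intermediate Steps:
M(n, l) = -6*l*n (M(n, l) = -3*(l*n + n*l) = -3*(l*n + l*n) = -6*l*n)
(-48664 + 41685)*(-32268 + M(-178, -89)) = (-48664 + 41685)*(-32268 - 6*(-89)*(-178)) = -6979*(-32268 - 95052) = -6979*(-127320) = 888566280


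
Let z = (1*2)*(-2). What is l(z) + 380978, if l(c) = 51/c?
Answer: 1523861/4 ≈ 3.8097e+5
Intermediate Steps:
z = -4 (z = 2*(-2) = -4)
l(z) + 380978 = 51/(-4) + 380978 = 51*(-1/4) + 380978 = -51/4 + 380978 = 1523861/4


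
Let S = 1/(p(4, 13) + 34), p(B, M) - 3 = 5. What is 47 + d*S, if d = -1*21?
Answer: 93/2 ≈ 46.500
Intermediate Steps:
d = -21
p(B, M) = 8 (p(B, M) = 3 + 5 = 8)
S = 1/42 (S = 1/(8 + 34) = 1/42 ≈ 0.023810)
47 + d*S = 47 - 21*1/42 = 47 - 1/2 = 93/2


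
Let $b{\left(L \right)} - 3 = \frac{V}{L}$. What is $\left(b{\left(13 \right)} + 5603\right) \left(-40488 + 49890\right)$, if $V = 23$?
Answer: $\frac{685415202}{13} \approx 5.2724 \cdot 10^{7}$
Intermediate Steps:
$b{\left(L \right)} = 3 + \frac{23}{L}$
$\left(b{\left(13 \right)} + 5603\right) \left(-40488 + 49890\right) = \left(\left(3 + \frac{23}{13}\right) + 5603\right) \left(-40488 + 49890\right) = \left(\left(3 + 23 \cdot \frac{1}{13}\right) + 5603\right) 9402 = \left(\left(3 + \frac{23}{13}\right) + 5603\right) 9402 = \left(\frac{62}{13} + 5603\right) 9402 = \frac{72901}{13} \cdot 9402 = \frac{685415202}{13}$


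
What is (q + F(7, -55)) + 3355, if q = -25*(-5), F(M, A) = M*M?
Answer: 3529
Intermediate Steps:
F(M, A) = M²
q = 125
(q + F(7, -55)) + 3355 = (125 + 7²) + 3355 = (125 + 49) + 3355 = 174 + 3355 = 3529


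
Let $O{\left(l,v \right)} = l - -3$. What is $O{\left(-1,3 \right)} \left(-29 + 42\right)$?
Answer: $26$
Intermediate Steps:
$O{\left(l,v \right)} = 3 + l$ ($O{\left(l,v \right)} = l + 3 = 3 + l$)
$O{\left(-1,3 \right)} \left(-29 + 42\right) = \left(3 - 1\right) \left(-29 + 42\right) = 2 \cdot 13 = 26$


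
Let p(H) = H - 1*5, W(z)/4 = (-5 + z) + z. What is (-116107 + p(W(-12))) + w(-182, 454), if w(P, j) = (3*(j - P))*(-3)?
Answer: -121952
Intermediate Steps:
w(P, j) = -9*j + 9*P (w(P, j) = (-3*P + 3*j)*(-3) = -9*j + 9*P)
W(z) = -20 + 8*z (W(z) = 4*((-5 + z) + z) = 4*(-5 + 2*z) = -20 + 8*z)
p(H) = -5 + H (p(H) = H - 5 = -5 + H)
(-116107 + p(W(-12))) + w(-182, 454) = (-116107 + (-5 + (-20 + 8*(-12)))) + (-9*454 + 9*(-182)) = (-116107 + (-5 + (-20 - 96))) + (-4086 - 1638) = (-116107 + (-5 - 116)) - 5724 = (-116107 - 121) - 5724 = -116228 - 5724 = -121952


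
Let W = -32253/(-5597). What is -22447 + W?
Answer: -125603606/5597 ≈ -22441.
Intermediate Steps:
W = 32253/5597 (W = -32253*(-1/5597) = 32253/5597 ≈ 5.7626)
-22447 + W = -22447 + 32253/5597 = -125603606/5597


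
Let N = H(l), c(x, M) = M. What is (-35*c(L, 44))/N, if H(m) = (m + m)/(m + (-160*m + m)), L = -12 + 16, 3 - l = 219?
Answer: 121660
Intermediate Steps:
l = -216 (l = 3 - 1*219 = 3 - 219 = -216)
L = 4
H(m) = -1/79 (H(m) = (2*m)/(m - 159*m) = (2*m)/((-158*m)) = (2*m)*(-1/(158*m)) = -1/79)
N = -1/79 ≈ -0.012658
(-35*c(L, 44))/N = (-35*44)/(-1/79) = -1540*(-79) = 121660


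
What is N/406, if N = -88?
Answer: -44/203 ≈ -0.21675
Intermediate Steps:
N/406 = -88/406 = -88*1/406 = -44/203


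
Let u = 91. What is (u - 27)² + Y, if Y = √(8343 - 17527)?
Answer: 4096 + 4*I*√574 ≈ 4096.0 + 95.833*I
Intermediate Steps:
Y = 4*I*√574 (Y = √(-9184) = 4*I*√574 ≈ 95.833*I)
(u - 27)² + Y = (91 - 27)² + 4*I*√574 = 64² + 4*I*√574 = 4096 + 4*I*√574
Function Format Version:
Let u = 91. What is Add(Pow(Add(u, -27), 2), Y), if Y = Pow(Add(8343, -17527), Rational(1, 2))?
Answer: Add(4096, Mul(4, I, Pow(574, Rational(1, 2)))) ≈ Add(4096.0, Mul(95.833, I))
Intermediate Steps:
Y = Mul(4, I, Pow(574, Rational(1, 2))) (Y = Pow(-9184, Rational(1, 2)) = Mul(4, I, Pow(574, Rational(1, 2))) ≈ Mul(95.833, I))
Add(Pow(Add(u, -27), 2), Y) = Add(Pow(Add(91, -27), 2), Mul(4, I, Pow(574, Rational(1, 2)))) = Add(Pow(64, 2), Mul(4, I, Pow(574, Rational(1, 2)))) = Add(4096, Mul(4, I, Pow(574, Rational(1, 2))))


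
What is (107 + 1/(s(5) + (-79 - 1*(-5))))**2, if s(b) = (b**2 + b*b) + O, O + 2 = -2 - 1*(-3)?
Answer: 7150276/625 ≈ 11440.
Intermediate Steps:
O = -1 (O = -2 + (-2 - 1*(-3)) = -2 + (-2 + 3) = -2 + 1 = -1)
s(b) = -1 + 2*b**2 (s(b) = (b**2 + b*b) - 1 = (b**2 + b**2) - 1 = 2*b**2 - 1 = -1 + 2*b**2)
(107 + 1/(s(5) + (-79 - 1*(-5))))**2 = (107 + 1/((-1 + 2*5**2) + (-79 - 1*(-5))))**2 = (107 + 1/((-1 + 2*25) + (-79 + 5)))**2 = (107 + 1/((-1 + 50) - 74))**2 = (107 + 1/(49 - 74))**2 = (107 + 1/(-25))**2 = (107 - 1/25)**2 = (2674/25)**2 = 7150276/625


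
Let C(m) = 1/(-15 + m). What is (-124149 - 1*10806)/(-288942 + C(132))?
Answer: 15789735/33806213 ≈ 0.46707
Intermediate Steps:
(-124149 - 1*10806)/(-288942 + C(132)) = (-124149 - 1*10806)/(-288942 + 1/(-15 + 132)) = (-124149 - 10806)/(-288942 + 1/117) = -134955/(-288942 + 1/117) = -134955/(-33806213/117) = -134955*(-117/33806213) = 15789735/33806213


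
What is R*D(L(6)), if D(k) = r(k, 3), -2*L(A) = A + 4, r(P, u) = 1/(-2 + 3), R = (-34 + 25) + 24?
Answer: 15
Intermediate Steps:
R = 15 (R = -9 + 24 = 15)
r(P, u) = 1 (r(P, u) = 1/1 = 1)
L(A) = -2 - A/2 (L(A) = -(A + 4)/2 = -(4 + A)/2 = -2 - A/2)
D(k) = 1
R*D(L(6)) = 15*1 = 15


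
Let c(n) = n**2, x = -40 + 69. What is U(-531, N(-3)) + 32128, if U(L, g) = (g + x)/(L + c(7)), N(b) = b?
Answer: 7742835/241 ≈ 32128.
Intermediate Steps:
x = 29
U(L, g) = (29 + g)/(49 + L) (U(L, g) = (g + 29)/(L + 7**2) = (29 + g)/(L + 49) = (29 + g)/(49 + L))
U(-531, N(-3)) + 32128 = (29 - 3)/(49 - 531) + 32128 = 26/(-482) + 32128 = -1/482*26 + 32128 = -13/241 + 32128 = 7742835/241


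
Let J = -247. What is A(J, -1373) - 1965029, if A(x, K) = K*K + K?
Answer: -81273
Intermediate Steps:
A(x, K) = K + K² (A(x, K) = K² + K = K + K²)
A(J, -1373) - 1965029 = -1373*(1 - 1373) - 1965029 = -1373*(-1372) - 1965029 = 1883756 - 1965029 = -81273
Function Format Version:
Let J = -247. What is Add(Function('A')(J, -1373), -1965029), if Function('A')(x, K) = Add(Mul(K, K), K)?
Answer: -81273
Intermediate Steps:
Function('A')(x, K) = Add(K, Pow(K, 2)) (Function('A')(x, K) = Add(Pow(K, 2), K) = Add(K, Pow(K, 2)))
Add(Function('A')(J, -1373), -1965029) = Add(Mul(-1373, Add(1, -1373)), -1965029) = Add(Mul(-1373, -1372), -1965029) = Add(1883756, -1965029) = -81273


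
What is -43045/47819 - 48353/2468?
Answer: -2418427167/118017292 ≈ -20.492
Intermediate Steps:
-43045/47819 - 48353/2468 = -2418427167/118017292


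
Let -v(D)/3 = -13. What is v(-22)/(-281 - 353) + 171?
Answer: 108375/634 ≈ 170.94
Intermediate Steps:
v(D) = 39 (v(D) = -3*(-13) = 39)
v(-22)/(-281 - 353) + 171 = 39/(-281 - 353) + 171 = 39/(-634) + 171 = -1/634*39 + 171 = -39/634 + 171 = 108375/634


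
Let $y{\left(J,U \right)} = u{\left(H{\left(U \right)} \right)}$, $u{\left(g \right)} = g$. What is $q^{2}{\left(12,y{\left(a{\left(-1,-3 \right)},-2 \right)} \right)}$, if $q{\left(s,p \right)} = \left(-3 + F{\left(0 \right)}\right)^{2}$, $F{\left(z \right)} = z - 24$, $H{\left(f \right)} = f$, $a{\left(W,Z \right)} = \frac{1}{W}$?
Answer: $531441$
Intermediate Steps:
$F{\left(z \right)} = -24 + z$ ($F{\left(z \right)} = z - 24 = -24 + z$)
$y{\left(J,U \right)} = U$
$q{\left(s,p \right)} = 729$ ($q{\left(s,p \right)} = \left(-3 + \left(-24 + 0\right)\right)^{2} = \left(-3 - 24\right)^{2} = \left(-27\right)^{2} = 729$)
$q^{2}{\left(12,y{\left(a{\left(-1,-3 \right)},-2 \right)} \right)} = 729^{2} = 531441$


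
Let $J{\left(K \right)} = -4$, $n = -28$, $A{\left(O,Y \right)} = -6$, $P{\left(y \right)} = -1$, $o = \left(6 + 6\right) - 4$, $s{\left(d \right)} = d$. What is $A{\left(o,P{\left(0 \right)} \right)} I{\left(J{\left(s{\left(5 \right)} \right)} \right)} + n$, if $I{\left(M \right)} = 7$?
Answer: $-70$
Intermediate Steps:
$o = 8$ ($o = 12 - 4 = 8$)
$A{\left(o,P{\left(0 \right)} \right)} I{\left(J{\left(s{\left(5 \right)} \right)} \right)} + n = \left(-6\right) 7 - 28 = -42 - 28 = -70$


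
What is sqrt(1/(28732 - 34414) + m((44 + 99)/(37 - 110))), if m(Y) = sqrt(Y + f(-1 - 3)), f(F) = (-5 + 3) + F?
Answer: sqrt(-30279378 + 2356814052*I*sqrt(42413))/414786 ≈ 1.1876 + 1.1877*I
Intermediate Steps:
f(F) = -2 + F
m(Y) = sqrt(-6 + Y) (m(Y) = sqrt(Y + (-2 + (-1 - 3))) = sqrt(Y + (-2 - 4)) = sqrt(Y - 6) = sqrt(-6 + Y))
sqrt(1/(28732 - 34414) + m((44 + 99)/(37 - 110))) = sqrt(1/(28732 - 34414) + sqrt(-6 + (44 + 99)/(37 - 110))) = sqrt(1/(-5682) + sqrt(-6 + 143/(-73))) = sqrt(-1/5682 + sqrt(-6 + 143*(-1/73))) = sqrt(-1/5682 + sqrt(-6 - 143/73)) = sqrt(-1/5682 + sqrt(-581/73)) = sqrt(-1/5682 + I*sqrt(42413)/73)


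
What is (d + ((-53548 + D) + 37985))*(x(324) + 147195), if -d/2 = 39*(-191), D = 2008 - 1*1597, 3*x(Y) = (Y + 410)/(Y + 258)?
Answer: -32639406908/873 ≈ -3.7388e+7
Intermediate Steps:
x(Y) = (410 + Y)/(3*(258 + Y)) (x(Y) = ((Y + 410)/(Y + 258))/3 = ((410 + Y)/(258 + Y))/3 = (410 + Y)/(3*(258 + Y)))
D = 411 (D = 2008 - 1597 = 411)
d = 14898 (d = -78*(-191) = -2*(-7449) = 14898)
(d + ((-53548 + D) + 37985))*(x(324) + 147195) = (14898 + ((-53548 + 411) + 37985))*((410 + 324)/(3*(258 + 324)) + 147195) = (14898 + (-53137 + 37985))*((1/3)*734/582 + 147195) = (14898 - 15152)*((1/3)*(1/582)*734 + 147195) = -254*(367/873 + 147195) = -254*128501602/873 = -32639406908/873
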